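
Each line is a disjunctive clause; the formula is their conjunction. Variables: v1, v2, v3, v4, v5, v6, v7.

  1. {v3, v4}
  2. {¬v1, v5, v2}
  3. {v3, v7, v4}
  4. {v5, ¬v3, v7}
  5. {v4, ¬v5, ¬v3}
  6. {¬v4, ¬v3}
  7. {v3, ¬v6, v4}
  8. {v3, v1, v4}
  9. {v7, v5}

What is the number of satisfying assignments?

28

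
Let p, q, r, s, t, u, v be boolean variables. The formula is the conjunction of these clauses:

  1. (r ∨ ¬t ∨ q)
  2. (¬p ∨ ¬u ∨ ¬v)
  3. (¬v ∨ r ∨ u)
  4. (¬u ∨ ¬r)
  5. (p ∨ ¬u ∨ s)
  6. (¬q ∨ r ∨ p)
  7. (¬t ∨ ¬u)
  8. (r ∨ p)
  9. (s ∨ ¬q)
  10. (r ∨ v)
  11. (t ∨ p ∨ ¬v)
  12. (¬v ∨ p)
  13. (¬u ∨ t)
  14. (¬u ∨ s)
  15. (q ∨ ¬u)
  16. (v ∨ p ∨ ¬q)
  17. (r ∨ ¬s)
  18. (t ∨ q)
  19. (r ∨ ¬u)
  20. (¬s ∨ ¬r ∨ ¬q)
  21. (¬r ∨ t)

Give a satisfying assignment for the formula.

Branch on p: take p = False.
  then r is forced to True.
  then u is forced to False.
  then v is forced to False.
  then q is forced to False.
  then t is forced to True.
s is now unconstrained; take s = False.

p=False, q=False, r=True, s=False, t=True, u=False, v=False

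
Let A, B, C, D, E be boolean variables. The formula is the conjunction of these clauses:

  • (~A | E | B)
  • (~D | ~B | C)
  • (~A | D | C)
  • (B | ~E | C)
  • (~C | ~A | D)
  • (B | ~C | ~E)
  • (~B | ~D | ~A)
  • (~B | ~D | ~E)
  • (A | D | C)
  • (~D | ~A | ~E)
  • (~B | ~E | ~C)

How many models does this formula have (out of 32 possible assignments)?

5

The models are:
  A=F B=F C=F D=T E=F
  A=F B=F C=T D=F E=F
  A=F B=F C=T D=T E=F
  A=F B=T C=T D=F E=F
  A=F B=T C=T D=T E=F
Count: 5.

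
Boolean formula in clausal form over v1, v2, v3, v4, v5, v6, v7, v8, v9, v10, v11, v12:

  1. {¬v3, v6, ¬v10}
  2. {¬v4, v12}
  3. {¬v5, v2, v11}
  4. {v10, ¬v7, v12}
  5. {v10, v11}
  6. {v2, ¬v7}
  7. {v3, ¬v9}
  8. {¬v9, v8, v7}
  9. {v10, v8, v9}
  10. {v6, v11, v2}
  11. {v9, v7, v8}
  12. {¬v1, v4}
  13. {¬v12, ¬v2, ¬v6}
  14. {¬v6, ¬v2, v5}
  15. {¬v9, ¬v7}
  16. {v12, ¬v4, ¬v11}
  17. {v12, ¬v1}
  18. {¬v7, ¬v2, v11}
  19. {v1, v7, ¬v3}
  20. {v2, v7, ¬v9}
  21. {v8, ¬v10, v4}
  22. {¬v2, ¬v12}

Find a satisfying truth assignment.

v1 = F, v2 = F, v3 = F, v4 = T, v5 = F, v6 = T, v7 = F, v8 = T, v9 = F, v10 = F, v11 = T, v12 = T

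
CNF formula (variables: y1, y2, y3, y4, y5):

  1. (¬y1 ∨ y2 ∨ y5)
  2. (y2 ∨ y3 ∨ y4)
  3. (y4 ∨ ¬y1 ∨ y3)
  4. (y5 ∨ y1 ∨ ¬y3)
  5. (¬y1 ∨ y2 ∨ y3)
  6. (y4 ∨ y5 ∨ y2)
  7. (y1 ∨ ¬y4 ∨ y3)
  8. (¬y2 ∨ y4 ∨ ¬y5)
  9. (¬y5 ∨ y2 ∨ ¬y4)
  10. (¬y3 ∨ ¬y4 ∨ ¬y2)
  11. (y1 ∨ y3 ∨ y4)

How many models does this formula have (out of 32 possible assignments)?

5

Satisfying assignments:
  y1=0 y2=0 y3=1 y4=0 y5=1
  y1=1 y2=0 y3=1 y4=0 y5=1
  y1=1 y2=1 y3=0 y4=1 y5=0
  y1=1 y2=1 y3=0 y4=1 y5=1
  y1=1 y2=1 y3=1 y4=0 y5=0
Count: 5.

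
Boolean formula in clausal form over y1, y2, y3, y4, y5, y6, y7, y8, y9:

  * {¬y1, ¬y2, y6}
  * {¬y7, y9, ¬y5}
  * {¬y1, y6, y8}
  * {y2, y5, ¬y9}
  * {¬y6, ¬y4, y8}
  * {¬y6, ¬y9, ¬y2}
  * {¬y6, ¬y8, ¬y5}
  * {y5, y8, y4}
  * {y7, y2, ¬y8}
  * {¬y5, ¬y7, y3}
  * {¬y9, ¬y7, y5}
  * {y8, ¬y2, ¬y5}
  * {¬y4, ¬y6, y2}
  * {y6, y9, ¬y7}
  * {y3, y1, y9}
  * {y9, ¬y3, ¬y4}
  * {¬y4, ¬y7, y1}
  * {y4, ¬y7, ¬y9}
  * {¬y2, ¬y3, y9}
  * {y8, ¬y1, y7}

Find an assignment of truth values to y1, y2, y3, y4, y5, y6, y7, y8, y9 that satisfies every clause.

y1=False, y2=True, y3=False, y4=True, y5=False, y6=False, y7=False, y8=False, y9=True

Branch on y1: take y1 = False.
Try y2 = True.
Set y3 = False and propagate.
  then y9 is forced to True.
  then y6 is forced to False.
The remaining clauses are satisfied by y4 = True, y5 = False, y7 = False, y8 = False.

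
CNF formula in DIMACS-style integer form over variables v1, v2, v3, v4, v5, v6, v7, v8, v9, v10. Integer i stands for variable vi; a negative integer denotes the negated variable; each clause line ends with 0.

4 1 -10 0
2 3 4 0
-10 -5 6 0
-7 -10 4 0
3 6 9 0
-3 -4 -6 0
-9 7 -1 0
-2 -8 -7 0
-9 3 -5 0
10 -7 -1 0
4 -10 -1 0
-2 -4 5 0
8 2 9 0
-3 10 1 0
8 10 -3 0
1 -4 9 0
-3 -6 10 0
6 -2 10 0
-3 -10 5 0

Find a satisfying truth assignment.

v1=False, v2=False, v3=False, v4=True, v5=False, v6=False, v7=False, v8=True, v9=True, v10=False

Set v1 = False and propagate.
For the remaining variables, v2 = False, v3 = False, v4 = True, v5 = False, v6 = False, v7 = False, v8 = True, v9 = True, v10 = False works.
Every clause has at least one true literal under this assignment.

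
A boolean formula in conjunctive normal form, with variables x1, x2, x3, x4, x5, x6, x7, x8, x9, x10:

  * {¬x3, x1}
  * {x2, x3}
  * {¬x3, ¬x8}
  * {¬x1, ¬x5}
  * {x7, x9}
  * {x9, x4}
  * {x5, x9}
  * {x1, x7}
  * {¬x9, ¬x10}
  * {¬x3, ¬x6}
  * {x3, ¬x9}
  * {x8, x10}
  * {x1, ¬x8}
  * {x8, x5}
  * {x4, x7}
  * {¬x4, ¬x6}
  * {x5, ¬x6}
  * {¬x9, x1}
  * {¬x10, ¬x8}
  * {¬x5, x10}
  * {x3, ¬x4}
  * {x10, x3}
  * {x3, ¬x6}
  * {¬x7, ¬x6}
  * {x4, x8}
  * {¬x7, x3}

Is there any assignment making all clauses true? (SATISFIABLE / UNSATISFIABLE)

UNSATISFIABLE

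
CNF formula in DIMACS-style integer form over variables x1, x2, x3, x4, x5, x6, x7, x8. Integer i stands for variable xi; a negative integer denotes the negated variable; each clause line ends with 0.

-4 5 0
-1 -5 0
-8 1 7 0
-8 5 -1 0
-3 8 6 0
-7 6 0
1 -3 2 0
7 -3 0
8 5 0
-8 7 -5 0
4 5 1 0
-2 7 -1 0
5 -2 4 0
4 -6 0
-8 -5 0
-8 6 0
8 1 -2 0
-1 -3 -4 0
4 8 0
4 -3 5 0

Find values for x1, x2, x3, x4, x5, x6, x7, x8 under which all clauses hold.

x3 occurs only negated in the remaining clauses — set x3 = False.
Branch on x1: take x1 = False.
Try x2 = False.
Try x4 = True.
  then x5 is forced to True.
  then x8 is forced to False.
The remaining clauses are satisfied by x6 = True, x7 = False.
Every clause has at least one true literal under this assignment.
Check each clause:
  1. (¬x4 ∨ x5) — x5 is true.
  2. (¬x1 ∨ ¬x5) — ¬x1 is true.
  3. (¬x8 ∨ x7 ∨ x1) — ¬x8 is true.
  4. (¬x8 ∨ x5 ∨ ¬x1) — ¬x8 is true.
  5. (¬x3 ∨ x6 ∨ x8) — ¬x3 is true.
  6. (x6 ∨ ¬x7) — ¬x7 is true.
  7. (¬x3 ∨ x1 ∨ x2) — ¬x3 is true.
  8. (x7 ∨ ¬x3) — ¬x3 is true.
  9. (x8 ∨ x5) — x5 is true.
  10. (¬x8 ∨ x7 ∨ ¬x5) — ¬x8 is true.
  11. (x5 ∨ x1 ∨ x4) — x4 is true.
  12. (¬x1 ∨ ¬x2 ∨ x7) — ¬x2 is true.
  13. (x5 ∨ x4 ∨ ¬x2) — x4 is true.
  14. (x4 ∨ ¬x6) — x4 is true.
  15. (¬x5 ∨ ¬x8) — ¬x8 is true.
  16. (x6 ∨ ¬x8) — ¬x8 is true.
  17. (x1 ∨ x8 ∨ ¬x2) — ¬x2 is true.
  18. (¬x1 ∨ ¬x4 ∨ ¬x3) — ¬x3 is true.
  19. (x8 ∨ x4) — x4 is true.
  20. (x4 ∨ ¬x3 ∨ x5) — x5 is true.

x1 = 0  x2 = 0  x3 = 0  x4 = 1  x5 = 1  x6 = 1  x7 = 0  x8 = 0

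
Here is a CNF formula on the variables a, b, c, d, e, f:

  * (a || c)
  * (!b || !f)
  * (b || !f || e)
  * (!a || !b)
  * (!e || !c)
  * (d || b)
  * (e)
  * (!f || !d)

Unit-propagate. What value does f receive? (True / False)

False

(e) stands alone — e = True.
(!c || !e): since e = True, the clause reduces to (!c). c = False.
In (c || a), c is now false; a must hold, so a = True.
In (!a || !b), !a is now false; !b must hold, so b = False.
(d || b) with b = False leaves only d, so d = True.
In (!f || !d), !d is now false; !f must hold, so f = False.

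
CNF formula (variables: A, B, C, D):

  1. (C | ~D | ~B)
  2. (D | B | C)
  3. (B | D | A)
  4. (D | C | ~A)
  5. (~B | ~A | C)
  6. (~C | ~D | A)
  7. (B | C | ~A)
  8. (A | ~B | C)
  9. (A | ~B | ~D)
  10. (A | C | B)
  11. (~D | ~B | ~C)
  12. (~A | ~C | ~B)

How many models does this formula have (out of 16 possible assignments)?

3

Satisfying assignments:
  A=0 B=1 C=1 D=0
  A=1 B=0 C=1 D=0
  A=1 B=0 C=1 D=1
Count: 3.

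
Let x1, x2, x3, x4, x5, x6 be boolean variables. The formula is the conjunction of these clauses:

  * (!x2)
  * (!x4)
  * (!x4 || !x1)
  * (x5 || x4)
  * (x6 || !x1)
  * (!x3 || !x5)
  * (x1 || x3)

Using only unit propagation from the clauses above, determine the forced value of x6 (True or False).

True

(!x2) stands alone — x2 = False.
(!x4) is a unit clause: x4 = False.
From (x4 || x5) and x4 = False: x5 = True.
(!x3 || !x5): since x5 = True, the clause reduces to (!x3). x3 = False.
From (x1 || x3) and x3 = False: x1 = True.
(!x1 || x6): since x1 = True, the clause reduces to (x6). x6 = True.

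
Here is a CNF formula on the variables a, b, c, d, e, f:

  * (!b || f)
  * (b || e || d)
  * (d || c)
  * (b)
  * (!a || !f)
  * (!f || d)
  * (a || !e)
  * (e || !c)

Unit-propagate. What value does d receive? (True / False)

True

(b) is a unit clause: b = True.
From (f || !b) and b = True: f = True.
From (!f || !a) and f = True: a = False.
(!f || d): since f = True, the clause reduces to (d). d = True.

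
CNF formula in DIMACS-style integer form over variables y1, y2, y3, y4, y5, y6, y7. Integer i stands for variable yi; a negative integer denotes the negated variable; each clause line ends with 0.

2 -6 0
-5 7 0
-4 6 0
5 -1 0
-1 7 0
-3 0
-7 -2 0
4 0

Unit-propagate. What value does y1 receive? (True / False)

False

(~y3) is a unit clause: y3 = False.
Unit clause (y4) sets y4 = True.
(~y4 \/ y6) with y4 = True leaves only y6, so y6 = True.
In (y2 \/ ~y6), ~y6 is now false; y2 must hold, so y2 = True.
(~y2 \/ ~y7): since y2 = True, the clause reduces to (~y7). y7 = False.
From (y7 \/ ~y5) and y7 = False: y5 = False.
(~y1 \/ y5): since y5 = False, the clause reduces to (~y1). y1 = False.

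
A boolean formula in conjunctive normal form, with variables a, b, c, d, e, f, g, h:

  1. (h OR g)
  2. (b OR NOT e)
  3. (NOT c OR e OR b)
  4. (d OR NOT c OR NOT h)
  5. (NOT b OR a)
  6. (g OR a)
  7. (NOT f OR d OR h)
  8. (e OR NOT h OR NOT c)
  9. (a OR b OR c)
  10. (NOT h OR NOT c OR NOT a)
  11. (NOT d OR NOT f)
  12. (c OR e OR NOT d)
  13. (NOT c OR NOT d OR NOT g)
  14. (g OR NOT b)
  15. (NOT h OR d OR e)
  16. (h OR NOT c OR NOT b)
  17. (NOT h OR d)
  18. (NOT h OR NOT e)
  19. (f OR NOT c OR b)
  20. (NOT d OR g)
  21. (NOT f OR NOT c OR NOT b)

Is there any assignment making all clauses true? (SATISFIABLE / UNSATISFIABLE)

Branch on a: take a = True.
Try b = True.
  then g is forced to True.
Try c = False.
The remaining clauses are satisfied by d = True, e = True, f = False, h = False.
Every clause has at least one true literal under this assignment.
So a=T  b=T  c=F  d=T  e=T  f=F  g=T  h=F is a satisfying assignment.

SATISFIABLE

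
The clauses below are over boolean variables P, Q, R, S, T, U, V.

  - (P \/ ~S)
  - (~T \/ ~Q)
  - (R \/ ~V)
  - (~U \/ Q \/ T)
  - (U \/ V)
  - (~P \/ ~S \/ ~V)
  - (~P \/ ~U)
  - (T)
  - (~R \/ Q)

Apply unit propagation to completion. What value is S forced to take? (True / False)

False

Unit clause (T) sets T = True.
From (~Q \/ ~T) and T = True: Q = False.
From (Q \/ ~R) and Q = False: R = False.
From (R \/ ~V) and R = False: V = False.
(V \/ U) with V = False leaves only U, so U = True.
(~U \/ ~P): since U = True, the clause reduces to (~P). P = False.
(P \/ ~S): since P = False, the clause reduces to (~S). S = False.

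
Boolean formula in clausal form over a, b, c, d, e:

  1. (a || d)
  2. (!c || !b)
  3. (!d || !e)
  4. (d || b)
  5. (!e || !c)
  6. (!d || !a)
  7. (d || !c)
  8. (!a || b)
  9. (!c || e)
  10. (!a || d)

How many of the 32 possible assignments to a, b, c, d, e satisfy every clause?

Satisfying assignments:
  a=F b=F c=F d=T e=F
  a=F b=T c=F d=T e=F
Count: 2.

2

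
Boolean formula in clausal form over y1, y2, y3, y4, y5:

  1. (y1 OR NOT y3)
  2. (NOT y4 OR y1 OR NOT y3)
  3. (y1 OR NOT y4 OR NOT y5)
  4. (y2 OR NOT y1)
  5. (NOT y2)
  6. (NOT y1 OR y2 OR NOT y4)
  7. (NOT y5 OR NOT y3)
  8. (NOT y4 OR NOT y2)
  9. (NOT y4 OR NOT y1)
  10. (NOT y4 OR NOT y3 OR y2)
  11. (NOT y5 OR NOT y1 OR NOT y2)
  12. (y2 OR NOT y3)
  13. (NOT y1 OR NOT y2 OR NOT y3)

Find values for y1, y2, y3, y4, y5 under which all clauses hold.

Unit propagation: (NOT y2) forces y2 = False.
(NOT y1) is a unit clause, so y1 = False.
Unit propagation: (NOT y3) forces y3 = False.
y4 occurs only negated in the remaining clauses — set y4 = False.
y5 occurs only negated in the remaining clauses — set y5 = False.
Every clause has at least one true literal under this assignment.

y1 = False, y2 = False, y3 = False, y4 = False, y5 = False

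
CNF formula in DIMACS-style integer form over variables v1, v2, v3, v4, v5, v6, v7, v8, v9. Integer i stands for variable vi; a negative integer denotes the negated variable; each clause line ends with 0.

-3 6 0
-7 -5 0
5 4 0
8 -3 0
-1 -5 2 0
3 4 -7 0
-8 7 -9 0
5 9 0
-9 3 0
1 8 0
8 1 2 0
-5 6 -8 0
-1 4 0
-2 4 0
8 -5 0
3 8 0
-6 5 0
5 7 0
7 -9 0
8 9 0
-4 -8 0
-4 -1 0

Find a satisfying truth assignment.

v1=False, v2=False, v3=False, v4=False, v5=True, v6=True, v7=False, v8=True, v9=False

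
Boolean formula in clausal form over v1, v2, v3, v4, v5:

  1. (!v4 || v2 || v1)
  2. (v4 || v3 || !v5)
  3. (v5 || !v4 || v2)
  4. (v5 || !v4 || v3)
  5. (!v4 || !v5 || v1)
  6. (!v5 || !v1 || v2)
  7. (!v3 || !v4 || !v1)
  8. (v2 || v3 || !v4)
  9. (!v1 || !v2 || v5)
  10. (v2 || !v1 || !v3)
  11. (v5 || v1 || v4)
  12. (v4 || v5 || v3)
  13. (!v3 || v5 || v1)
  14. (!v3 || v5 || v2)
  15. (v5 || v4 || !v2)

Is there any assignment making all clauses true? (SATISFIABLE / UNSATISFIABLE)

Branch on v1: take v1 = False.
Branch on v2: take v2 = True.
The remaining clauses are satisfied by v3 = True, v4 = False, v5 = True.
So v1=0  v2=1  v3=1  v4=0  v5=1 is a satisfying assignment.

SATISFIABLE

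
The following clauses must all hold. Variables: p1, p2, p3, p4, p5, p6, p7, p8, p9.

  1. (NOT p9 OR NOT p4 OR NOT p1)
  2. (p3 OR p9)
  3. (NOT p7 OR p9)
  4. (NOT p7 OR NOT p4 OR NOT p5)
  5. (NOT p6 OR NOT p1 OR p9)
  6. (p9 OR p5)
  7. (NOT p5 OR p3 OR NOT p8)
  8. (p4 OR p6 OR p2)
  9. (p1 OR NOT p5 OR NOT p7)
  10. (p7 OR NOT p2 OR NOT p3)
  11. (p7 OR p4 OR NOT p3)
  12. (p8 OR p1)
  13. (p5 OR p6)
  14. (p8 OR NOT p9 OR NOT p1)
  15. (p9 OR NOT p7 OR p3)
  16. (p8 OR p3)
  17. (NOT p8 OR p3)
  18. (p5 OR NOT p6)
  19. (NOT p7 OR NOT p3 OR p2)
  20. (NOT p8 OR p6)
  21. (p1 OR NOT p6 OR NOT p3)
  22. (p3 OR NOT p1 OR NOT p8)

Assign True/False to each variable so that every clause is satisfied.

p1=True, p2=False, p3=True, p4=True, p5=True, p6=False, p7=False, p8=False, p9=False

Branch on p1: take p1 = True.
Set p2 = False and propagate.
The remaining clauses are satisfied by p3 = True, p4 = True, p5 = True, p6 = False, p7 = False, p8 = False, p9 = False.
Every clause has at least one true literal under this assignment.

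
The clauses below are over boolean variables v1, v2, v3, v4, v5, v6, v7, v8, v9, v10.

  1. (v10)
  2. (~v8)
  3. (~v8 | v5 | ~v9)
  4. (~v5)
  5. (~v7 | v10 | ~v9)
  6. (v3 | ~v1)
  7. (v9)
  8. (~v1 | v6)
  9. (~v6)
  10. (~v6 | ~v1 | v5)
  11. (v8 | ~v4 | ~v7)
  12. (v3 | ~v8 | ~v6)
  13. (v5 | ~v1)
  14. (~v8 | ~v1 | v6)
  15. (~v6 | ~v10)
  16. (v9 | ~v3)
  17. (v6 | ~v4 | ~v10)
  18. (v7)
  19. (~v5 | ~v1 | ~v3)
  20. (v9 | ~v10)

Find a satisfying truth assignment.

v1=F, v2=F, v3=T, v4=F, v5=F, v6=F, v7=T, v8=F, v9=T, v10=T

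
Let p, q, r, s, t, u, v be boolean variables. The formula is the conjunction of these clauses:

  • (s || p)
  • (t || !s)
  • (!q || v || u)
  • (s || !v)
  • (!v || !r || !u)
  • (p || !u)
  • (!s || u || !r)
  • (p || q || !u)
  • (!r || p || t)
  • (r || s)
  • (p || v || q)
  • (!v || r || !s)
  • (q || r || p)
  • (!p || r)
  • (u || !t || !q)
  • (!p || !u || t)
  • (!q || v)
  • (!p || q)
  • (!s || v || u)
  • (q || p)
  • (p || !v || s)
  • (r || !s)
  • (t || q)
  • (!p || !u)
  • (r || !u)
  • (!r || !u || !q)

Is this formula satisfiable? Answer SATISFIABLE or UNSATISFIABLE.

p = True:
  propagation gives r=True, q=True, v=True, s=True; an empty clause results — contradiction.
p = False:
  propagation gives s=True, t=True, u=False, r=False; an empty clause results — contradiction.
Every branch closes, so no satisfying assignment exists.

UNSATISFIABLE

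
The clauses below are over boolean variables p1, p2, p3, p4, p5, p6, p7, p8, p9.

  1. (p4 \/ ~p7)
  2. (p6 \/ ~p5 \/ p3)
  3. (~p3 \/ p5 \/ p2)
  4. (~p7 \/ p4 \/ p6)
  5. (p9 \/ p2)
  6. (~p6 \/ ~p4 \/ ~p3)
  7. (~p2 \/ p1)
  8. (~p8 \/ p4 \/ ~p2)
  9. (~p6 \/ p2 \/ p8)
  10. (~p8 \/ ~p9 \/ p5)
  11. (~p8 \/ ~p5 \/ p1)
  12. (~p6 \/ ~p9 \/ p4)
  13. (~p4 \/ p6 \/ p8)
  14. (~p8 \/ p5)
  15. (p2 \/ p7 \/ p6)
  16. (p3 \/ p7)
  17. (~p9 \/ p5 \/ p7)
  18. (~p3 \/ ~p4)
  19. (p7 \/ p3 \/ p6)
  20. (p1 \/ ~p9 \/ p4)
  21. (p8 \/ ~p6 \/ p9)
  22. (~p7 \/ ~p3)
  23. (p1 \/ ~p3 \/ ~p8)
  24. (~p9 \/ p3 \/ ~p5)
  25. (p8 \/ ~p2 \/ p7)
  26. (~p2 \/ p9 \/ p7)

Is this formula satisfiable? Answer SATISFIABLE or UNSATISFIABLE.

SATISFIABLE

Pure literal: p1 appears only positively; assign p1 = True.
Try p2 = True.
Set p3 = False and propagate.
  then p7 is forced to True.
  then p4 is forced to True.
For the remaining variables, p5 = False, p6 = True, p8 = False, p9 = True works.
Every clause has at least one true literal under this assignment.
So p1 = T, p2 = T, p3 = F, p4 = T, p5 = F, p6 = T, p7 = T, p8 = F, p9 = T is a satisfying assignment.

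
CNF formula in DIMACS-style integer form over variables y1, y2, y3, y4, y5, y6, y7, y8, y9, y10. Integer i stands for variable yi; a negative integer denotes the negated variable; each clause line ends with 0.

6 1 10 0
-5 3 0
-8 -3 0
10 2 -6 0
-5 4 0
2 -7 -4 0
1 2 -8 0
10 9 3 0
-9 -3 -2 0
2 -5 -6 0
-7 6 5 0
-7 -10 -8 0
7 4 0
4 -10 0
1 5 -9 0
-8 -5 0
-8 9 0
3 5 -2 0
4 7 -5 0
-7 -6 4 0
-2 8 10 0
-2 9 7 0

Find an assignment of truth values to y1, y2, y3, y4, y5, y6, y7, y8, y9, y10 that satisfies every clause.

y1=True, y2=False, y3=False, y4=True, y5=False, y6=False, y7=False, y8=True, y9=True, y10=False

Pure literal: y1 appears only positively; assign y1 = True.
Set y2 = False and propagate.
For the remaining variables, y3 = False, y4 = True, y5 = False, y6 = False, y7 = False, y8 = True, y9 = True, y10 = False works.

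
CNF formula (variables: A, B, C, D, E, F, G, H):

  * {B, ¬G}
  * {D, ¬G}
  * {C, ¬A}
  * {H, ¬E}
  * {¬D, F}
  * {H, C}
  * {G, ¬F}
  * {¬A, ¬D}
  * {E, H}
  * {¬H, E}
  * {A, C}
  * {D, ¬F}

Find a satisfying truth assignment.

A = 1, B = 1, C = 1, D = 0, E = 1, F = 0, G = 0, H = 1

Check each clause:
  1. {B, ¬G} — ¬G is true.
  2. {¬G, D} — ¬G is true.
  3. {¬A, C} — C is true.
  4. {¬E, H} — H is true.
  5. {¬D, F} — ¬D is true.
  6. {H, C} — H is true.
  7. {G, ¬F} — ¬F is true.
  8. {¬D, ¬A} — ¬D is true.
  9. {E, H} — H is true.
  10. {¬H, E} — E is true.
  11. {C, A} — A is true.
  12. {D, ¬F} — ¬F is true.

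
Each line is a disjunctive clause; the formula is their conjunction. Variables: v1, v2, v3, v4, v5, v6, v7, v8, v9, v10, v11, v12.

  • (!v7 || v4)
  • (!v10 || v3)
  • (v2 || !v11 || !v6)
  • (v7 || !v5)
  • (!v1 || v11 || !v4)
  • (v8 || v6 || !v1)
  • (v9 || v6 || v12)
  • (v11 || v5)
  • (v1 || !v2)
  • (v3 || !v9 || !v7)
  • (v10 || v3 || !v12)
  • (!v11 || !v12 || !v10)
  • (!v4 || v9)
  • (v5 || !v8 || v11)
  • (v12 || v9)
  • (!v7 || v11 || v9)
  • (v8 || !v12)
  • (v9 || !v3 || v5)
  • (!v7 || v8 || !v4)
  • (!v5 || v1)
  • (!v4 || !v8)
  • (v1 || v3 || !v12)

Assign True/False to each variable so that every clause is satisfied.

v1=F, v2=F, v3=F, v4=T, v5=F, v6=F, v7=F, v8=F, v9=T, v10=F, v11=T, v12=F

Branch on v1: take v1 = False.
  then v2 is forced to False.
  then v5 is forced to False.
  then v11 is forced to True.
  then v6 is forced to False.
Try v3 = False.
  then v10 is forced to False.
  then v12 is forced to False.
  then v9 is forced to True.
  then v7 is forced to False.
The remaining clauses are satisfied by v4 = True, v8 = False.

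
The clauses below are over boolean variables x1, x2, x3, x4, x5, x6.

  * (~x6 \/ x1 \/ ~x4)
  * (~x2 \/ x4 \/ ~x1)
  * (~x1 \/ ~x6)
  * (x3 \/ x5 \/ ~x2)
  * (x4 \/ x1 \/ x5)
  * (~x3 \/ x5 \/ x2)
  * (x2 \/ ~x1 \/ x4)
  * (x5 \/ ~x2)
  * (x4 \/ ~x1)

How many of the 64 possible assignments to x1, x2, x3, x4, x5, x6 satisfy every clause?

18

Split on x1, then x2.
  x1=T, x2=T: remaining (x3,x4,x5,x6) ∈ {(F,T,T,F); (T,T,T,F)} — 2.
  x1=T, x2=F: remaining (x3,x4,x5,x6) ∈ {(F,T,F,F); (F,T,T,F); (T,T,T,F)} — 3.
  x1=F, x2=T: x3 free; 3 ways for (x4,x5,x6) × 2^1 = 6.
  x1=F, x2=F: 7 of the 16 assignments to (x3,x4,x5,x6) work.
Total: 2 + 3 + 6 + 7 = 18.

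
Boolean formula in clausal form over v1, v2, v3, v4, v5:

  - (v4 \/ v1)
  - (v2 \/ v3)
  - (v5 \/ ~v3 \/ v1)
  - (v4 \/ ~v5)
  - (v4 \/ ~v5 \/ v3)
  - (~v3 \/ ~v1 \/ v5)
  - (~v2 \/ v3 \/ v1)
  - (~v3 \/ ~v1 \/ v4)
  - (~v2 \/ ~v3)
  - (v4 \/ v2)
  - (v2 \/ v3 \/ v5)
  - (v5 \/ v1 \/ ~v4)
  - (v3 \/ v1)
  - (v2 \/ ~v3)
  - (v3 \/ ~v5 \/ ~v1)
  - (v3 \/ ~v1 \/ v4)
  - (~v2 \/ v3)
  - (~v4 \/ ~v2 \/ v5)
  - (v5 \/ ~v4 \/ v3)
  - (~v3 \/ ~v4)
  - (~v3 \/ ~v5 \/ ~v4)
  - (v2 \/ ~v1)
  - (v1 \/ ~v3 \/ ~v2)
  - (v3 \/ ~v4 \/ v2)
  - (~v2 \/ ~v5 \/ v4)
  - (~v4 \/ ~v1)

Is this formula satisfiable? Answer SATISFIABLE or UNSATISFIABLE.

v3 = True:
  propagation gives v2=False; an empty clause results — contradiction.
v3 = False:
  propagation gives v2=True; an empty clause results — contradiction.
Every branch closes, so no satisfying assignment exists.

UNSATISFIABLE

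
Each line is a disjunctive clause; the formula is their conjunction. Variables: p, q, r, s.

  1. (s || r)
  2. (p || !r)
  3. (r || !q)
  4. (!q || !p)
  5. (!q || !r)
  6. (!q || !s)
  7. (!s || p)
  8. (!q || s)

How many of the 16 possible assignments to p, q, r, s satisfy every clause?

The models are:
  p=T q=F r=F s=T
  p=T q=F r=T s=F
  p=T q=F r=T s=T
That's 3 in total.

3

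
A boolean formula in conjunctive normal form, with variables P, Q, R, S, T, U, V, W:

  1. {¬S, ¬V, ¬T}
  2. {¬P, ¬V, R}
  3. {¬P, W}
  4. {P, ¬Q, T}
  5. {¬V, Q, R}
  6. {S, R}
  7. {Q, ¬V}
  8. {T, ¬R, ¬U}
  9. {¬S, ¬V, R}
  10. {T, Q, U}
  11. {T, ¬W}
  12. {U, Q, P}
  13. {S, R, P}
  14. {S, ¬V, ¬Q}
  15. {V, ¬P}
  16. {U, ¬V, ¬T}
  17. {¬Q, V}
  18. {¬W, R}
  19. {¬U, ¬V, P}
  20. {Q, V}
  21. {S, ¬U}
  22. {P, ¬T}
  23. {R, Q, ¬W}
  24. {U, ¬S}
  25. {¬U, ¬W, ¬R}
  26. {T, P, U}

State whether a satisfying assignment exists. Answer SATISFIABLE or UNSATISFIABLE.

V = True:
  propagation gives Q=True, S=True, T=False, P=True; an empty clause results — contradiction.
V = False:
  propagation gives P=False, Q=False; an empty clause results — contradiction.
Every branch closes, so no satisfying assignment exists.

UNSATISFIABLE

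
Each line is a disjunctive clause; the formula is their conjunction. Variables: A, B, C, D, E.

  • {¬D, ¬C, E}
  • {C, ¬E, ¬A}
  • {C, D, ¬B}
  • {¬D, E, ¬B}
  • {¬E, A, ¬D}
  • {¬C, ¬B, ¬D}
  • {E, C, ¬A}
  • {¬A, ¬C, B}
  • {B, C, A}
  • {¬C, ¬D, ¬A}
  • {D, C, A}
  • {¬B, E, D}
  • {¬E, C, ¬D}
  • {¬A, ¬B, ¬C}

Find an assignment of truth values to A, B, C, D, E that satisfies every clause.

A=0, B=1, C=1, D=0, E=1

Set A = False and propagate.
For the remaining variables, B = True, C = True, D = False, E = True works.
Check each clause:
  1. {¬C, E, ¬D} — ¬D is true.
  2. {¬A, ¬E, C} — C is true.
  3. {C, ¬B, D} — C is true.
  4. {¬D, E, ¬B} — ¬D is true.
  5. {¬D, ¬E, A} — ¬D is true.
  6. {¬B, ¬D, ¬C} — ¬D is true.
  7. {E, ¬A, C} — C is true.
  8. {B, ¬A, ¬C} — B is true.
  9. {A, C, B} — B is true.
  10. {¬A, ¬D, ¬C} — ¬D is true.
  11. {A, C, D} — C is true.
  12. {D, ¬B, E} — E is true.
  13. {¬E, ¬D, C} — C is true.
  14. {¬B, ¬A, ¬C} — ¬A is true.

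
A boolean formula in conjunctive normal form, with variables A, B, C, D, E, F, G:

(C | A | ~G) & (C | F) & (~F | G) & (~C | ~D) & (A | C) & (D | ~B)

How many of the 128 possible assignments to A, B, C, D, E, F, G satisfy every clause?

18

Split on C, then A.
  C=1, A=1: E free; 3 ways for (B,D,F,G) × 2^1 = 6.
  C=1, A=0: E free; 3 ways for (B,D,F,G) × 2^1 = 6.
  C=0, A=1: E free; 3 ways for (B,D,F,G) × 2^1 = 6.
  C=0, A=0: a clause becomes empty — 0.
Total: 6 + 6 + 6 + 0 = 18.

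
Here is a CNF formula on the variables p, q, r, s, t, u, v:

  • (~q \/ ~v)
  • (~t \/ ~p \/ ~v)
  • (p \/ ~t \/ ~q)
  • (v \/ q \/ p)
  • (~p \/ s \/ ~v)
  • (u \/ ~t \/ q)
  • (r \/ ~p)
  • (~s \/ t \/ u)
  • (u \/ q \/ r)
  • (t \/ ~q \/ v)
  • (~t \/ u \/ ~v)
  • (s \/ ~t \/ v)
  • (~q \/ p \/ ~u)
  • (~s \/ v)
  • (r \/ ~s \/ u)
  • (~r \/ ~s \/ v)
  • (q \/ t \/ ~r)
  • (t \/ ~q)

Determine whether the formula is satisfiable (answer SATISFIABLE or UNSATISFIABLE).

SATISFIABLE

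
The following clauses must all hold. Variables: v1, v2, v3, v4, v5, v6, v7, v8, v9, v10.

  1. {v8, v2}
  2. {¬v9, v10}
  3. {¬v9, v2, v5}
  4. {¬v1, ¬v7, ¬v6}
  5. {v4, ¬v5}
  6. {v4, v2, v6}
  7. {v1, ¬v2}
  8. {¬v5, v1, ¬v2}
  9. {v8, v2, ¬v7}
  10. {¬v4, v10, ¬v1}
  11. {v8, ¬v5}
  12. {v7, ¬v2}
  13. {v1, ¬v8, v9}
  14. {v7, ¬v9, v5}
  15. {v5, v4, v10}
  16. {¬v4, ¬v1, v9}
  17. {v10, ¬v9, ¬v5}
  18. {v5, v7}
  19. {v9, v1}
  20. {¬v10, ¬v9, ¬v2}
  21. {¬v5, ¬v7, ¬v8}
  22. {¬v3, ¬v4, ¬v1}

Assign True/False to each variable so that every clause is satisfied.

v1 = True  v2 = False  v3 = False  v4 = True  v5 = True  v6 = True  v7 = False  v8 = True  v9 = True  v10 = True

Pure literal: v3 appears only negated; assign v3 = False.
Set v1 = True and propagate.
Try v2 = False.
  then v8 is forced to True.
Try v4 = True.
  then v10 is forced to True.
  then v9 is forced to True.
  then v5 is forced to True.
  then v7 is forced to False.
v6 is now unconstrained; take v6 = True.
Every clause has at least one true literal under this assignment.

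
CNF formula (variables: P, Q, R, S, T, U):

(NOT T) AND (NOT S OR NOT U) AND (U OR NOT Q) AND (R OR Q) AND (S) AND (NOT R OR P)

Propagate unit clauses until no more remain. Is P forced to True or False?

True

Unit clause (NOT T) sets T = False.
(S) stands alone — S = True.
From (NOT S OR NOT U) and S = True: U = False.
From (NOT Q OR U) and U = False: Q = False.
(Q OR R): since Q = False, the clause reduces to (R). R = True.
(P OR NOT R) with R = True leaves only P, so P = True.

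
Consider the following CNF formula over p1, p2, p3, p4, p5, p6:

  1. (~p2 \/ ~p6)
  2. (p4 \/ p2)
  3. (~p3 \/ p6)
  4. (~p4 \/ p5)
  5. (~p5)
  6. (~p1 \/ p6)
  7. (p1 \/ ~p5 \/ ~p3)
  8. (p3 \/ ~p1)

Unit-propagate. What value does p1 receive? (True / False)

False

(~p5) is a unit clause: p5 = False.
(p5 \/ ~p4) with p5 = False leaves only ~p4, so p4 = False.
In (p4 \/ p2), p4 is now false; p2 must hold, so p2 = True.
In (~p6 \/ ~p2), ~p2 is now false; ~p6 must hold, so p6 = False.
(p6 \/ ~p3) with p6 = False leaves only ~p3, so p3 = False.
In (~p1 \/ p6), p6 is now false; ~p1 must hold, so p1 = False.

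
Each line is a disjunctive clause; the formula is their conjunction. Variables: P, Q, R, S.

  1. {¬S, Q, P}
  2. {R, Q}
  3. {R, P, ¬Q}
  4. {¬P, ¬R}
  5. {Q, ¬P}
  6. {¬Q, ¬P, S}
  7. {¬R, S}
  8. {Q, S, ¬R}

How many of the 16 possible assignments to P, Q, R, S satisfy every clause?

2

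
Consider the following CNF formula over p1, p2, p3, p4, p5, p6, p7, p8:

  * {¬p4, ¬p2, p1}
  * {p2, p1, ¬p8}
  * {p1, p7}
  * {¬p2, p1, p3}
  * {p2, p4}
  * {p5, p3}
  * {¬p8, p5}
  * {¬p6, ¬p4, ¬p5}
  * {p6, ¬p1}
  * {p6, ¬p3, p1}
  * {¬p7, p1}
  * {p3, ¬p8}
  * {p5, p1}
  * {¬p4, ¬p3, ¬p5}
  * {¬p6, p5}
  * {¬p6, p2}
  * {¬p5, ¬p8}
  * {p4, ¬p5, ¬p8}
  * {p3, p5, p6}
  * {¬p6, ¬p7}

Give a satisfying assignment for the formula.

p1=T, p2=T, p3=F, p4=F, p5=T, p6=T, p7=F, p8=F

Check each clause:
  1. {¬p2, p1, ¬p4} — p1 is true.
  2. {p1, ¬p8, p2} — ¬p8 is true.
  3. {p1, p7} — p1 is true.
  4. {¬p2, p3, p1} — p1 is true.
  5. {p4, p2} — p2 is true.
  6. {p5, p3} — p5 is true.
  7. {p5, ¬p8} — ¬p8 is true.
  8. {¬p6, ¬p4, ¬p5} — ¬p4 is true.
  9. {¬p1, p6} — p6 is true.
  10. {p6, ¬p3, p1} — p1 is true.
  11. {¬p7, p1} — ¬p7 is true.
  12. {¬p8, p3} — ¬p8 is true.
  13. {p1, p5} — p1 is true.
  14. {¬p5, ¬p4, ¬p3} — ¬p4 is true.
  15. {p5, ¬p6} — p5 is true.
  16. {p2, ¬p6} — p2 is true.
  17. {¬p5, ¬p8} — ¬p8 is true.
  18. {¬p5, p4, ¬p8} — ¬p8 is true.
  19. {p5, p3, p6} — p5 is true.
  20. {¬p7, ¬p6} — ¬p7 is true.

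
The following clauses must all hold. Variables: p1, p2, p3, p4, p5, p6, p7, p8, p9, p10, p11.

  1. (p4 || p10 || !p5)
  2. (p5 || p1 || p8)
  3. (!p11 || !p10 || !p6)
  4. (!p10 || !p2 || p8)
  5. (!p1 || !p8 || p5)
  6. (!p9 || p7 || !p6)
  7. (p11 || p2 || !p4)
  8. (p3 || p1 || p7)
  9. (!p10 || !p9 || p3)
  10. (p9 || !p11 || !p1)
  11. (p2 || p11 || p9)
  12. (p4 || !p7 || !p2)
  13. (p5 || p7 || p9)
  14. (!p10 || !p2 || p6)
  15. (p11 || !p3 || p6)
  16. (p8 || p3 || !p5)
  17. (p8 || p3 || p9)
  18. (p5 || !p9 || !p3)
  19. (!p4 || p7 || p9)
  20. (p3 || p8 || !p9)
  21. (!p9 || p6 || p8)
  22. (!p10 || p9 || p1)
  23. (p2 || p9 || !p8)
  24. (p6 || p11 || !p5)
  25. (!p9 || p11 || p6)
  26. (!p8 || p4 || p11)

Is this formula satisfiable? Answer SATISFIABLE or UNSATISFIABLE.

Branch on p1: take p1 = False.
The remaining clauses are satisfied by p2 = True, p3 = True, p4 = True, p5 = True, p6 = False, p7 = False, p8 = True, p9 = True, p10 = False, p11 = True.
So p1 = 0  p2 = 1  p3 = 1  p4 = 1  p5 = 1  p6 = 0  p7 = 0  p8 = 1  p9 = 1  p10 = 0  p11 = 1 is a satisfying assignment.

SATISFIABLE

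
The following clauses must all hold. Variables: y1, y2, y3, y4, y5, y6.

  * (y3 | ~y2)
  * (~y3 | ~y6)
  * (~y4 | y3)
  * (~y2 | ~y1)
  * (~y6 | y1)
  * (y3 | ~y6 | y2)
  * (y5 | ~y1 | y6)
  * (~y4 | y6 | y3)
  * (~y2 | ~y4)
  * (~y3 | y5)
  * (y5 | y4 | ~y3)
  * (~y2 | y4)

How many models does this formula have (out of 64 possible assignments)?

7

Satisfying assignments:
  y1=F y2=F y3=F y4=F y5=F y6=F
  y1=F y2=F y3=F y4=F y5=T y6=F
  y1=F y2=F y3=T y4=F y5=T y6=F
  y1=F y2=F y3=T y4=T y5=T y6=F
  y1=T y2=F y3=F y4=F y5=T y6=F
  y1=T y2=F y3=T y4=F y5=T y6=F
  y1=T y2=F y3=T y4=T y5=T y6=F
Count: 7.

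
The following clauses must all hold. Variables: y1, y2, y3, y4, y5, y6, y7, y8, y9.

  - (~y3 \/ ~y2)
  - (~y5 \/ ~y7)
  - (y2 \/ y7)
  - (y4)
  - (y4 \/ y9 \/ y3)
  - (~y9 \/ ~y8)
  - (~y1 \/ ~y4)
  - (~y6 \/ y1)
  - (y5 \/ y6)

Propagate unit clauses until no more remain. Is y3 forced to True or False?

Unit clause (y4) sets y4 = True.
In (~y4 \/ ~y1), ~y4 is now false; ~y1 must hold, so y1 = False.
From (~y6 \/ y1) and y1 = False: y6 = False.
In (y6 \/ y5), y6 is now false; y5 must hold, so y5 = True.
(~y5 \/ ~y7): since y5 = True, the clause reduces to (~y7). y7 = False.
(y2 \/ y7): since y7 = False, the clause reduces to (y2). y2 = True.
(~y3 \/ ~y2): since y2 = True, the clause reduces to (~y3). y3 = False.

False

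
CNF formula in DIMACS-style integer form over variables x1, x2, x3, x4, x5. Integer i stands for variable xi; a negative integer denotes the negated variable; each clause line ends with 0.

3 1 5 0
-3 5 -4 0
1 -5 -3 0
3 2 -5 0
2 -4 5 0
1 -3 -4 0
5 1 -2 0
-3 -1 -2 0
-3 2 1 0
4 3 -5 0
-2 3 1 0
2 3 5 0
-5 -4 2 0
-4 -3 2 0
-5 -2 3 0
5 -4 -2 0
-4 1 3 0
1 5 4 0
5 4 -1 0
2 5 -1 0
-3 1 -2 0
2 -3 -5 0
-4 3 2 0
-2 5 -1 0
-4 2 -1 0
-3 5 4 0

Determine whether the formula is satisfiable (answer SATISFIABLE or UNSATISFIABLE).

x2 = True:
  x1 = True:
    propagation gives x3=False, x5=False; an empty clause results — contradiction.
  x1 = False:
    propagation gives x5=True, x3=False; an empty clause results — contradiction.
x2 = False:
  x3 = True:
    propagation gives x1=True, x4=False, x5=True; an empty clause results — contradiction.
  x3 = False:
    propagation gives x5=False; an empty clause results — contradiction.
Every branch closes, so no satisfying assignment exists.

UNSATISFIABLE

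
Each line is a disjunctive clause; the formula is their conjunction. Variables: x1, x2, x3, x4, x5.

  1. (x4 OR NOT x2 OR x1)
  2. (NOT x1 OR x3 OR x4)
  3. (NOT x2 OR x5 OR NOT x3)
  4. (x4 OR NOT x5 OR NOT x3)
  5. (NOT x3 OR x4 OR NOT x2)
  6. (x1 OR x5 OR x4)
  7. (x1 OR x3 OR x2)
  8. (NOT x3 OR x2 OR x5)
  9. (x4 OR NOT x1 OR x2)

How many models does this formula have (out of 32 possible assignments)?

Split on x2, then x3.
  x2=T, x3=T: remaining (x1,x4,x5) ∈ {(F,T,T); (T,T,T)} — 2.
  x2=T, x3=F: remaining (x1,x4,x5) ∈ {(F,T,F); (F,T,T); (T,T,F); (T,T,T)} — 4.
  x2=F, x3=T: remaining (x1,x4,x5) ∈ {(F,T,T); (T,T,T)} — 2.
  x2=F, x3=F: remaining (x1,x4,x5) ∈ {(T,T,F); (T,T,T)} — 2.
Total: 2 + 4 + 2 + 2 = 10.

10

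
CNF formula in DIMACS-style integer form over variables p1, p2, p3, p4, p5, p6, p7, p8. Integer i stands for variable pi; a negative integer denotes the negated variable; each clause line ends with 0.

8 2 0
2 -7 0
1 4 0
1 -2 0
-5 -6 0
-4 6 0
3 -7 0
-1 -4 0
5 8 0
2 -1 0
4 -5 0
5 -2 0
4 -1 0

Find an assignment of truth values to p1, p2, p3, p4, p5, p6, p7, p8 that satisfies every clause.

p1 = 0, p2 = 0, p3 = 1, p4 = 1, p5 = 0, p6 = 1, p7 = 0, p8 = 1

Pure literal: p3 appears only positively; assign p3 = True.
Pure literal: p7 appears only negated; assign p7 = False.
Try p1 = False.
  then p4 is forced to True.
  then p2 is forced to False.
  then p8 is forced to True.
  then p6 is forced to True.
  then p5 is forced to False.
Every clause has at least one true literal under this assignment.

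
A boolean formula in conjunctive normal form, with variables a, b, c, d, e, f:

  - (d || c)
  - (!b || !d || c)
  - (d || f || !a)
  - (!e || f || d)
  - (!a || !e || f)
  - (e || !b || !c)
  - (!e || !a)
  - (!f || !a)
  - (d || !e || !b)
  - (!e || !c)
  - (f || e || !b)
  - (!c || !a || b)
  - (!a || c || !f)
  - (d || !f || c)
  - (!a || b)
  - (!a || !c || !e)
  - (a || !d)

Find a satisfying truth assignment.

Branch on a: take a = False.
  then d is forced to False.
  then c is forced to True.
  then e is forced to False.
  then b is forced to False.
f is now unconstrained; take f = True.
Every clause has at least one true literal under this assignment.

a = F, b = F, c = T, d = F, e = F, f = T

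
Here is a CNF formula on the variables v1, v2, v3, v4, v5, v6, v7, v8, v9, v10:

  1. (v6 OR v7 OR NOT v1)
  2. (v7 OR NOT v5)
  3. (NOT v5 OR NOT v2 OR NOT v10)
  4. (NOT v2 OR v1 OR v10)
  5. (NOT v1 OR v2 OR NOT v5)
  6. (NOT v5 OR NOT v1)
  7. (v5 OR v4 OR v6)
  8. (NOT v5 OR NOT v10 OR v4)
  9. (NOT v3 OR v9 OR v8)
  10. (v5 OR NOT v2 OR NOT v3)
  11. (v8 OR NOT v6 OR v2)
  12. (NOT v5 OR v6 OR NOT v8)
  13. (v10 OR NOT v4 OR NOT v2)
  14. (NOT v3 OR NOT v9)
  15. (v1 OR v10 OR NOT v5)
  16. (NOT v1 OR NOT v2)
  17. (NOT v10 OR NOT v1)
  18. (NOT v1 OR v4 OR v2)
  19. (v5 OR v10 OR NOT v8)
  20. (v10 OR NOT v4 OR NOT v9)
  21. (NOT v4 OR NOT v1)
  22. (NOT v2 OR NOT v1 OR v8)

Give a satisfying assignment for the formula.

v1=False, v2=True, v3=False, v4=True, v5=False, v6=True, v7=False, v8=False, v9=True, v10=True

Check each clause:
  1. (NOT v1 OR v6 OR v7) — NOT v1 is true.
  2. (v7 OR NOT v5) — NOT v5 is true.
  3. (NOT v10 OR NOT v2 OR NOT v5) — NOT v5 is true.
  4. (NOT v2 OR v10 OR v1) — v10 is true.
  5. (NOT v5 OR v2 OR NOT v1) — v2 is true.
  6. (NOT v5 OR NOT v1) — NOT v5 is true.
  7. (v6 OR v5 OR v4) — v4 is true.
  8. (NOT v10 OR v4 OR NOT v5) — NOT v5 is true.
  9. (NOT v3 OR v8 OR v9) — v9 is true.
  10. (NOT v3 OR NOT v2 OR v5) — NOT v3 is true.
  11. (NOT v6 OR v2 OR v8) — v2 is true.
  12. (NOT v8 OR NOT v5 OR v6) — NOT v8 is true.
  13. (v10 OR NOT v2 OR NOT v4) — v10 is true.
  14. (NOT v9 OR NOT v3) — NOT v3 is true.
  15. (v10 OR NOT v5 OR v1) — v10 is true.
  16. (NOT v1 OR NOT v2) — NOT v1 is true.
  17. (NOT v10 OR NOT v1) — NOT v1 is true.
  18. (v4 OR NOT v1 OR v2) — v2 is true.
  19. (v5 OR NOT v8 OR v10) — NOT v8 is true.
  20. (NOT v9 OR v10 OR NOT v4) — v10 is true.
  21. (NOT v1 OR NOT v4) — NOT v1 is true.
  22. (v8 OR NOT v1 OR NOT v2) — NOT v1 is true.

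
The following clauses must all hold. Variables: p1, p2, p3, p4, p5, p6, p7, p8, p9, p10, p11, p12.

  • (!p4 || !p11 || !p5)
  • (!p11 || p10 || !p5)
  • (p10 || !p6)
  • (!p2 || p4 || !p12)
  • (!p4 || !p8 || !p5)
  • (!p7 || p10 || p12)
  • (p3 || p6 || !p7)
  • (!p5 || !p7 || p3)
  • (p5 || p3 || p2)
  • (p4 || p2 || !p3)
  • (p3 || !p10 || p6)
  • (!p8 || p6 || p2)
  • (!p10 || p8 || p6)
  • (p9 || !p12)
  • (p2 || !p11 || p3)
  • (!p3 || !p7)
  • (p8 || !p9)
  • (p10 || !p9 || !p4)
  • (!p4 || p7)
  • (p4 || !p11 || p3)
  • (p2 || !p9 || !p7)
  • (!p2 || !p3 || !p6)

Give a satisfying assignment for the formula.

p1=F, p2=T, p3=F, p4=F, p5=T, p6=T, p7=F, p8=F, p9=F, p10=T, p11=F, p12=F

Check each clause:
  1. (!p5 || !p4 || !p11) — !p4 is true.
  2. (!p11 || !p5 || p10) — p10 is true.
  3. (!p6 || p10) — p10 is true.
  4. (p4 || !p2 || !p12) — !p12 is true.
  5. (!p8 || !p4 || !p5) — !p8 is true.
  6. (p12 || p10 || !p7) — !p7 is true.
  7. (p6 || !p7 || p3) — !p7 is true.
  8. (!p7 || !p5 || p3) — !p7 is true.
  9. (p2 || p3 || p5) — p2 is true.
  10. (p2 || !p3 || p4) — p2 is true.
  11. (!p10 || p3 || p6) — p6 is true.
  12. (p2 || !p8 || p6) — !p8 is true.
  13. (p6 || p8 || !p10) — p6 is true.
  14. (p9 || !p12) — !p12 is true.
  15. (p2 || p3 || !p11) — p2 is true.
  16. (!p3 || !p7) — !p7 is true.
  17. (!p9 || p8) — !p9 is true.
  18. (!p4 || p10 || !p9) — p10 is true.
  19. (!p4 || p7) — !p4 is true.
  20. (!p11 || p3 || p4) — !p11 is true.
  21. (!p9 || !p7 || p2) — !p7 is true.
  22. (!p2 || !p3 || !p6) — !p3 is true.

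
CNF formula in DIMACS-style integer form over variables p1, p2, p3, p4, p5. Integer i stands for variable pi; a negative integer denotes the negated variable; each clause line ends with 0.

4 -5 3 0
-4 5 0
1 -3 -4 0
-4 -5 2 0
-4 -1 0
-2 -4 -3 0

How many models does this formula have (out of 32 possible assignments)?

13

Case analysis on p4 and p3:
  p4=1, p3=1: a clause becomes empty — 0.
  p4=1, p3=0: remaining (p1,p2,p5) ∈ {(0,1,1)} — 1.
  p4=0, p3=1: p1, p2, p5 free → 2^3 = 8.
  p4=0, p3=0: remaining (p1,p2,p5) ∈ {(0,0,0); (0,1,0); (1,0,0); (1,1,0)} — 4.
Total: 0 + 1 + 8 + 4 = 13.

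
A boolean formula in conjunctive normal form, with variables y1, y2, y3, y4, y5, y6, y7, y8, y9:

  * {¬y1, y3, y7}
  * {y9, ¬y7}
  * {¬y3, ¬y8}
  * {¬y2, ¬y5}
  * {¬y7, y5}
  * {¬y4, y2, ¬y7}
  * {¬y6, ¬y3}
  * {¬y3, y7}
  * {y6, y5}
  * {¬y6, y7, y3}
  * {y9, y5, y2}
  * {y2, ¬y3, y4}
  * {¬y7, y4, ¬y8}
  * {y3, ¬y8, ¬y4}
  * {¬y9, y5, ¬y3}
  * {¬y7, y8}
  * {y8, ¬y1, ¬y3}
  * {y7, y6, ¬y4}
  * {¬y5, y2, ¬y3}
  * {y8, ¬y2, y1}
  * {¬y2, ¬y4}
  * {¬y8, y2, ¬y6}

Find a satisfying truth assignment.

y1=False, y2=False, y3=False, y4=False, y5=True, y6=False, y7=False, y8=False, y9=False

Check each clause:
  1. {y3, y7, ¬y1} — ¬y1 is true.
  2. {y9, ¬y7} — ¬y7 is true.
  3. {¬y3, ¬y8} — ¬y8 is true.
  4. {¬y2, ¬y5} — ¬y2 is true.
  5. {y5, ¬y7} — ¬y7 is true.
  6. {y2, ¬y4, ¬y7} — ¬y7 is true.
  7. {¬y3, ¬y6} — ¬y6 is true.
  8. {y7, ¬y3} — ¬y3 is true.
  9. {y5, y6} — y5 is true.
  10. {y7, ¬y6, y3} — ¬y6 is true.
  11. {y2, y9, y5} — y5 is true.
  12. {y2, y4, ¬y3} — ¬y3 is true.
  13. {¬y8, y4, ¬y7} — ¬y8 is true.
  14. {¬y8, y3, ¬y4} — ¬y8 is true.
  15. {y5, ¬y3, ¬y9} — ¬y3 is true.
  16. {y8, ¬y7} — ¬y7 is true.
  17. {y8, ¬y1, ¬y3} — ¬y3 is true.
  18. {¬y4, y6, y7} — ¬y4 is true.
  19. {¬y3, y2, ¬y5} — ¬y3 is true.
  20. {y8, ¬y2, y1} — ¬y2 is true.
  21. {¬y2, ¬y4} — ¬y4 is true.
  22. {¬y8, ¬y6, y2} — ¬y8 is true.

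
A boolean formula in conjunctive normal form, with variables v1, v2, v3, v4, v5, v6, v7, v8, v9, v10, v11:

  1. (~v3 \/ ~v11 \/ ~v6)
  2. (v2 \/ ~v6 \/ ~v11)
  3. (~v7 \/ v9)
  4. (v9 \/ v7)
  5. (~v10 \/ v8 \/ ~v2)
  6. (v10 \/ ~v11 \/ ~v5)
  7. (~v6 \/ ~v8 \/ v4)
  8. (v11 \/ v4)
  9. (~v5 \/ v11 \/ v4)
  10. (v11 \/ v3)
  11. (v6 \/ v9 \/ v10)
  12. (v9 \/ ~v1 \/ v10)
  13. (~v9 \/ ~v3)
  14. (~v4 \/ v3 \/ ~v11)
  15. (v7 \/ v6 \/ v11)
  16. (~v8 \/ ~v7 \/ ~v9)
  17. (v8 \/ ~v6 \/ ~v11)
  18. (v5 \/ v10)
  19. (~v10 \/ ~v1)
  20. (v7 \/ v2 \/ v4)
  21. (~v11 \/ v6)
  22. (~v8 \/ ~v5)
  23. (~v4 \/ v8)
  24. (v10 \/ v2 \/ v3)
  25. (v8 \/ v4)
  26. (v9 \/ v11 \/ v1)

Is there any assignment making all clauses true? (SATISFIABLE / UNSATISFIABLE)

UNSATISFIABLE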